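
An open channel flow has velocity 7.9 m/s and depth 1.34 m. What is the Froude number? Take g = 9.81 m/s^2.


The Froude number is defined as Fr = V / sqrt(g*y).
g*y = 9.81 * 1.34 = 13.1454.
sqrt(g*y) = sqrt(13.1454) = 3.6257.
Fr = 7.9 / 3.6257 = 2.1789.

2.1789


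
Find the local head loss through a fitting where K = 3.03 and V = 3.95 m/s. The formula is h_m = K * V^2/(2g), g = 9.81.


Minor loss formula: h_m = K * V^2/(2g).
V^2 = 3.95^2 = 15.6025.
V^2/(2g) = 15.6025 / 19.62 = 0.7952 m.
h_m = 3.03 * 0.7952 = 2.4096 m.

2.4096


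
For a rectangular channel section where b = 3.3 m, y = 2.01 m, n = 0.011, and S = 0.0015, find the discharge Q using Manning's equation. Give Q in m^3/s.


For a rectangular channel, the cross-sectional area A = b * y = 3.3 * 2.01 = 6.63 m^2.
The wetted perimeter P = b + 2y = 3.3 + 2*2.01 = 7.32 m.
Hydraulic radius R = A/P = 6.63/7.32 = 0.9061 m.
Velocity V = (1/n)*R^(2/3)*S^(1/2) = (1/0.011)*0.9061^(2/3)*0.0015^(1/2) = 3.297 m/s.
Discharge Q = A * V = 6.63 * 3.297 = 21.869 m^3/s.

21.869


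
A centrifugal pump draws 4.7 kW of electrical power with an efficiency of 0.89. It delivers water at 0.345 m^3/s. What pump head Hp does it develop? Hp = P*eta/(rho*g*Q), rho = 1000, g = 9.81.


Pump head formula: Hp = P * eta / (rho * g * Q).
Numerator: P * eta = 4.7 * 1000 * 0.89 = 4183.0 W.
Denominator: rho * g * Q = 1000 * 9.81 * 0.345 = 3384.45.
Hp = 4183.0 / 3384.45 = 1.24 m.

1.24


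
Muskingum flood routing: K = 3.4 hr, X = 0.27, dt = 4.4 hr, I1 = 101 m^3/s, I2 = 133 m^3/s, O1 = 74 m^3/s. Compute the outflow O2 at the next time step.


Muskingum coefficients:
denom = 2*K*(1-X) + dt = 2*3.4*(1-0.27) + 4.4 = 9.364.
C0 = (dt - 2*K*X)/denom = (4.4 - 2*3.4*0.27)/9.364 = 0.2738.
C1 = (dt + 2*K*X)/denom = (4.4 + 2*3.4*0.27)/9.364 = 0.666.
C2 = (2*K*(1-X) - dt)/denom = 0.0602.
O2 = C0*I2 + C1*I1 + C2*O1
   = 0.2738*133 + 0.666*101 + 0.0602*74
   = 108.14 m^3/s.

108.14


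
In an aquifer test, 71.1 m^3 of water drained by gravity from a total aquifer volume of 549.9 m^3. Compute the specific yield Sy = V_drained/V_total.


Specific yield Sy = Volume drained / Total volume.
Sy = 71.1 / 549.9
   = 0.1293.

0.1293


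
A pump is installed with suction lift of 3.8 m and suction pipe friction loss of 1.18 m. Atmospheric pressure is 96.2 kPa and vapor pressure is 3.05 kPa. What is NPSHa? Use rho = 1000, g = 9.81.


NPSHa = p_atm/(rho*g) - z_s - hf_s - p_vap/(rho*g).
p_atm/(rho*g) = 96.2*1000 / (1000*9.81) = 9.806 m.
p_vap/(rho*g) = 3.05*1000 / (1000*9.81) = 0.311 m.
NPSHa = 9.806 - 3.8 - 1.18 - 0.311
      = 4.52 m.

4.52


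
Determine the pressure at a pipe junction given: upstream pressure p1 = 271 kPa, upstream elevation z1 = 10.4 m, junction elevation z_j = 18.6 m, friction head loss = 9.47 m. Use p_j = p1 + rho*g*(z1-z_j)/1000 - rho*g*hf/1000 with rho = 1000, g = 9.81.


Junction pressure: p_j = p1 + rho*g*(z1 - z_j)/1000 - rho*g*hf/1000.
Elevation term = 1000*9.81*(10.4 - 18.6)/1000 = -80.442 kPa.
Friction term = 1000*9.81*9.47/1000 = 92.901 kPa.
p_j = 271 + -80.442 - 92.901 = 97.66 kPa.

97.66


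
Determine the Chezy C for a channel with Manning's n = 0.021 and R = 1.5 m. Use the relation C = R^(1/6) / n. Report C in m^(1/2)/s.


The Chezy coefficient relates to Manning's n through C = R^(1/6) / n.
R^(1/6) = 1.5^(1/6) = 1.069913.
C = 1.069913 / 0.021 = 50.95 m^(1/2)/s.

50.95


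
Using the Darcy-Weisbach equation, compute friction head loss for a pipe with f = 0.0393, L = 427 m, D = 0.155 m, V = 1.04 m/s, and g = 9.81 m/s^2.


Darcy-Weisbach equation: h_f = f * (L/D) * V^2/(2g).
f * L/D = 0.0393 * 427/0.155 = 108.2652.
V^2/(2g) = 1.04^2 / (2*9.81) = 1.0816 / 19.62 = 0.0551 m.
h_f = 108.2652 * 0.0551 = 5.968 m.

5.968


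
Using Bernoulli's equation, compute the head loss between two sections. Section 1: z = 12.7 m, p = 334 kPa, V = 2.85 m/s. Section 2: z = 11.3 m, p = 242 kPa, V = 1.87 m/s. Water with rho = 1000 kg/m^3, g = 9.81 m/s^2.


Total head at each section: H = z + p/(rho*g) + V^2/(2g).
H1 = 12.7 + 334*1000/(1000*9.81) + 2.85^2/(2*9.81)
   = 12.7 + 34.047 + 0.414
   = 47.161 m.
H2 = 11.3 + 242*1000/(1000*9.81) + 1.87^2/(2*9.81)
   = 11.3 + 24.669 + 0.1782
   = 36.147 m.
h_L = H1 - H2 = 47.161 - 36.147 = 11.014 m.

11.014


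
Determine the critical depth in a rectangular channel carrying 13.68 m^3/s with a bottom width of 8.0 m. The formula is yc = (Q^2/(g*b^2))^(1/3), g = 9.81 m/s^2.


Using yc = (Q^2 / (g * b^2))^(1/3):
Q^2 = 13.68^2 = 187.14.
g * b^2 = 9.81 * 8.0^2 = 9.81 * 64.0 = 627.84.
Q^2 / (g*b^2) = 187.14 / 627.84 = 0.2981.
yc = 0.2981^(1/3) = 0.668 m.

0.668


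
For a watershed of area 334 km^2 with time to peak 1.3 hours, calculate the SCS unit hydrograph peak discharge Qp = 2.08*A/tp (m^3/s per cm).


SCS formula: Qp = 2.08 * A / tp.
Qp = 2.08 * 334 / 1.3
   = 694.72 / 1.3
   = 534.4 m^3/s per cm.

534.4


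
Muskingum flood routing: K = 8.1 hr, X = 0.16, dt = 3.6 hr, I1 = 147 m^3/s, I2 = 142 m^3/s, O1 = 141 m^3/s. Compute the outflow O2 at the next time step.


Muskingum coefficients:
denom = 2*K*(1-X) + dt = 2*8.1*(1-0.16) + 3.6 = 17.208.
C0 = (dt - 2*K*X)/denom = (3.6 - 2*8.1*0.16)/17.208 = 0.0586.
C1 = (dt + 2*K*X)/denom = (3.6 + 2*8.1*0.16)/17.208 = 0.3598.
C2 = (2*K*(1-X) - dt)/denom = 0.5816.
O2 = C0*I2 + C1*I1 + C2*O1
   = 0.0586*142 + 0.3598*147 + 0.5816*141
   = 143.22 m^3/s.

143.22


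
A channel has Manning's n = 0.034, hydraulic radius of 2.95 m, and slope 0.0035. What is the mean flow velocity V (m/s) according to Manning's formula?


Manning's equation gives V = (1/n) * R^(2/3) * S^(1/2).
First, compute R^(2/3) = 2.95^(2/3) = 2.0569.
Next, S^(1/2) = 0.0035^(1/2) = 0.059161.
Then 1/n = 1/0.034 = 29.41.
V = 29.41 * 2.0569 * 0.059161 = 3.5791 m/s.

3.5791


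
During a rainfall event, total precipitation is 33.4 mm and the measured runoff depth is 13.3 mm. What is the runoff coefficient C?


The runoff coefficient C = runoff depth / rainfall depth.
C = 13.3 / 33.4
  = 0.3982.

0.3982


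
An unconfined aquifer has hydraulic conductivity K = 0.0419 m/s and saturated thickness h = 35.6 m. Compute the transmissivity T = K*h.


Transmissivity is defined as T = K * h.
T = 0.0419 * 35.6
  = 1.4916 m^2/s.

1.4916


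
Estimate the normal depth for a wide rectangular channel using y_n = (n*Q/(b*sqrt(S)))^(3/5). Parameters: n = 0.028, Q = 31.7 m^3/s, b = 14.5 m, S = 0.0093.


We use the wide-channel approximation y_n = (n*Q/(b*sqrt(S)))^(3/5).
sqrt(S) = sqrt(0.0093) = 0.096437.
Numerator: n*Q = 0.028 * 31.7 = 0.8876.
Denominator: b*sqrt(S) = 14.5 * 0.096437 = 1.398336.
arg = 0.6348.
y_n = 0.6348^(3/5) = 0.7613 m.

0.7613


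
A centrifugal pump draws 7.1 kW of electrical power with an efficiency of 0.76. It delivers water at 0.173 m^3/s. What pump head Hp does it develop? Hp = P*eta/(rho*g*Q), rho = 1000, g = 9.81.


Pump head formula: Hp = P * eta / (rho * g * Q).
Numerator: P * eta = 7.1 * 1000 * 0.76 = 5396.0 W.
Denominator: rho * g * Q = 1000 * 9.81 * 0.173 = 1697.13.
Hp = 5396.0 / 1697.13 = 3.18 m.

3.18


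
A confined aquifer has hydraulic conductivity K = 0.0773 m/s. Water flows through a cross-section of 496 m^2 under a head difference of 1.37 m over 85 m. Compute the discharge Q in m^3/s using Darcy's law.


Darcy's law: Q = K * A * i, where i = dh/L.
Hydraulic gradient i = 1.37 / 85 = 0.016118.
Q = 0.0773 * 496 * 0.016118
  = 0.618 m^3/s.

0.618


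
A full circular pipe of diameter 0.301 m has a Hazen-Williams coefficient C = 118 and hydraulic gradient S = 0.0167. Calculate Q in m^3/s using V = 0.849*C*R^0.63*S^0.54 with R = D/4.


For a full circular pipe, R = D/4 = 0.301/4 = 0.0752 m.
V = 0.849 * 118 * 0.0752^0.63 * 0.0167^0.54
  = 0.849 * 118 * 0.195974 * 0.109715
  = 2.154 m/s.
Pipe area A = pi*D^2/4 = pi*0.301^2/4 = 0.0712 m^2.
Q = A * V = 0.0712 * 2.154 = 0.1533 m^3/s.

0.1533


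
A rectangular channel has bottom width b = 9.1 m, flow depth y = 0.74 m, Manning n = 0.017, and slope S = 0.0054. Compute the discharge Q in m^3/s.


For a rectangular channel, the cross-sectional area A = b * y = 9.1 * 0.74 = 6.73 m^2.
The wetted perimeter P = b + 2y = 9.1 + 2*0.74 = 10.58 m.
Hydraulic radius R = A/P = 6.73/10.58 = 0.6365 m.
Velocity V = (1/n)*R^(2/3)*S^(1/2) = (1/0.017)*0.6365^(2/3)*0.0054^(1/2) = 3.1985 m/s.
Discharge Q = A * V = 6.73 * 3.1985 = 21.538 m^3/s.

21.538


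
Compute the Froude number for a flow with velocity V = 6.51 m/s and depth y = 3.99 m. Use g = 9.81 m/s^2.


The Froude number is defined as Fr = V / sqrt(g*y).
g*y = 9.81 * 3.99 = 39.1419.
sqrt(g*y) = sqrt(39.1419) = 6.2563.
Fr = 6.51 / 6.2563 = 1.0405.

1.0405


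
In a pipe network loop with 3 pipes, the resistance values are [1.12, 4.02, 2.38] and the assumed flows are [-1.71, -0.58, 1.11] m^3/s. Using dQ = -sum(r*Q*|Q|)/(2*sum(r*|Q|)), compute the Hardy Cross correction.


Numerator terms (r*Q*|Q|): 1.12*-1.71*|-1.71| = -3.275; 4.02*-0.58*|-0.58| = -1.3523; 2.38*1.11*|1.11| = 2.9324.
Sum of numerator = -1.6949.
Denominator terms (r*|Q|): 1.12*|-1.71| = 1.9152; 4.02*|-0.58| = 2.3316; 2.38*|1.11| = 2.6418.
2 * sum of denominator = 2 * 6.8886 = 13.7772.
dQ = --1.6949 / 13.7772 = 0.123 m^3/s.

0.123


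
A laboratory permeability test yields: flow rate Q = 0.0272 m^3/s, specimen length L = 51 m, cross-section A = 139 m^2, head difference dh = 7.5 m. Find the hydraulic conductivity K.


From K = Q*L / (A*dh):
Numerator: Q*L = 0.0272 * 51 = 1.3872.
Denominator: A*dh = 139 * 7.5 = 1042.5.
K = 1.3872 / 1042.5 = 0.001331 m/s.

0.001331


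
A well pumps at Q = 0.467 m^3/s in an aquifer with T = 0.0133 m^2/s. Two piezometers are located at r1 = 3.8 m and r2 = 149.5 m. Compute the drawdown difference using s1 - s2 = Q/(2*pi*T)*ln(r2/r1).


Thiem equation: s1 - s2 = Q/(2*pi*T) * ln(r2/r1).
ln(r2/r1) = ln(149.5/3.8) = 3.6723.
Q/(2*pi*T) = 0.467 / (2*pi*0.0133) = 0.467 / 0.0836 = 5.5884.
s1 - s2 = 5.5884 * 3.6723 = 20.5222 m.

20.5222


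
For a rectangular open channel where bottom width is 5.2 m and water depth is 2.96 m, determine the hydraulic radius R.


For a rectangular section:
Flow area A = b * y = 5.2 * 2.96 = 15.39 m^2.
Wetted perimeter P = b + 2y = 5.2 + 2*2.96 = 11.12 m.
Hydraulic radius R = A/P = 15.39 / 11.12 = 1.3842 m.

1.3842


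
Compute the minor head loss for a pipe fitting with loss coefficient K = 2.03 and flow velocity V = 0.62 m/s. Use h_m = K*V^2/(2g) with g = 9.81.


Minor loss formula: h_m = K * V^2/(2g).
V^2 = 0.62^2 = 0.3844.
V^2/(2g) = 0.3844 / 19.62 = 0.0196 m.
h_m = 2.03 * 0.0196 = 0.0398 m.

0.0398


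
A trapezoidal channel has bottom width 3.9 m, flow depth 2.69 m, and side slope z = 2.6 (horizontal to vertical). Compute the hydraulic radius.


For a trapezoidal section with side slope z:
A = (b + z*y)*y = (3.9 + 2.6*2.69)*2.69 = 29.305 m^2.
P = b + 2*y*sqrt(1 + z^2) = 3.9 + 2*2.69*sqrt(1 + 2.6^2) = 18.887 m.
R = A/P = 29.305 / 18.887 = 1.5516 m.

1.5516


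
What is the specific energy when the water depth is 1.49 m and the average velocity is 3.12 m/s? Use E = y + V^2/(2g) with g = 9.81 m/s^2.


Specific energy E = y + V^2/(2g).
Velocity head = V^2/(2g) = 3.12^2 / (2*9.81) = 9.7344 / 19.62 = 0.4961 m.
E = 1.49 + 0.4961 = 1.9861 m.

1.9861


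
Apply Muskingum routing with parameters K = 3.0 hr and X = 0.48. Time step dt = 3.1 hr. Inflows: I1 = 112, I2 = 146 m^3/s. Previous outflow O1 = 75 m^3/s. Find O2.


Muskingum coefficients:
denom = 2*K*(1-X) + dt = 2*3.0*(1-0.48) + 3.1 = 6.22.
C0 = (dt - 2*K*X)/denom = (3.1 - 2*3.0*0.48)/6.22 = 0.0354.
C1 = (dt + 2*K*X)/denom = (3.1 + 2*3.0*0.48)/6.22 = 0.9614.
C2 = (2*K*(1-X) - dt)/denom = 0.0032.
O2 = C0*I2 + C1*I1 + C2*O1
   = 0.0354*146 + 0.9614*112 + 0.0032*75
   = 113.08 m^3/s.

113.08


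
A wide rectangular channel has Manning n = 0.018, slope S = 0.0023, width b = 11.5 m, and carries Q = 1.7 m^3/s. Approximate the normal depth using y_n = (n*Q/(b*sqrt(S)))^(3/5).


We use the wide-channel approximation y_n = (n*Q/(b*sqrt(S)))^(3/5).
sqrt(S) = sqrt(0.0023) = 0.047958.
Numerator: n*Q = 0.018 * 1.7 = 0.0306.
Denominator: b*sqrt(S) = 11.5 * 0.047958 = 0.551517.
arg = 0.0555.
y_n = 0.0555^(3/5) = 0.1764 m.

0.1764


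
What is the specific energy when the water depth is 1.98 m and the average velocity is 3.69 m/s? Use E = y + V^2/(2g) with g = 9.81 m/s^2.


Specific energy E = y + V^2/(2g).
Velocity head = V^2/(2g) = 3.69^2 / (2*9.81) = 13.6161 / 19.62 = 0.694 m.
E = 1.98 + 0.694 = 2.674 m.

2.674


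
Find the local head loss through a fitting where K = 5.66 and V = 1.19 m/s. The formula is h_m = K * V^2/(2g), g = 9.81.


Minor loss formula: h_m = K * V^2/(2g).
V^2 = 1.19^2 = 1.4161.
V^2/(2g) = 1.4161 / 19.62 = 0.0722 m.
h_m = 5.66 * 0.0722 = 0.4085 m.

0.4085


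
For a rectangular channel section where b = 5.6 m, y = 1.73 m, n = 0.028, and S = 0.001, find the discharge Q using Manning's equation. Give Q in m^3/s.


For a rectangular channel, the cross-sectional area A = b * y = 5.6 * 1.73 = 9.69 m^2.
The wetted perimeter P = b + 2y = 5.6 + 2*1.73 = 9.06 m.
Hydraulic radius R = A/P = 9.69/9.06 = 1.0693 m.
Velocity V = (1/n)*R^(2/3)*S^(1/2) = (1/0.028)*1.0693^(2/3)*0.001^(1/2) = 1.181 m/s.
Discharge Q = A * V = 9.69 * 1.181 = 11.441 m^3/s.

11.441


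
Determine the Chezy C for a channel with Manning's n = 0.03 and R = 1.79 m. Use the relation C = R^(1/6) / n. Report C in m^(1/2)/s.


The Chezy coefficient relates to Manning's n through C = R^(1/6) / n.
R^(1/6) = 1.79^(1/6) = 1.1019.
C = 1.1019 / 0.03 = 36.73 m^(1/2)/s.

36.73


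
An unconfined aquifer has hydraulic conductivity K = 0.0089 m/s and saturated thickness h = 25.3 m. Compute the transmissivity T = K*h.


Transmissivity is defined as T = K * h.
T = 0.0089 * 25.3
  = 0.2252 m^2/s.

0.2252


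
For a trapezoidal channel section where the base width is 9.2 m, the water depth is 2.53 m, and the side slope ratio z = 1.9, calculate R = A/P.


For a trapezoidal section with side slope z:
A = (b + z*y)*y = (9.2 + 1.9*2.53)*2.53 = 35.438 m^2.
P = b + 2*y*sqrt(1 + z^2) = 9.2 + 2*2.53*sqrt(1 + 1.9^2) = 20.064 m.
R = A/P = 35.438 / 20.064 = 1.7662 m.

1.7662


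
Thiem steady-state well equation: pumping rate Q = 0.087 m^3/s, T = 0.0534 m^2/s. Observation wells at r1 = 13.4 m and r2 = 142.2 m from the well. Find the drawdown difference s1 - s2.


Thiem equation: s1 - s2 = Q/(2*pi*T) * ln(r2/r1).
ln(r2/r1) = ln(142.2/13.4) = 2.362.
Q/(2*pi*T) = 0.087 / (2*pi*0.0534) = 0.087 / 0.3355 = 0.2593.
s1 - s2 = 0.2593 * 2.362 = 0.6125 m.

0.6125


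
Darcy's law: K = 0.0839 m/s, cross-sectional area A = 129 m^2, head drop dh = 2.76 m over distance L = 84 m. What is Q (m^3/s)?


Darcy's law: Q = K * A * i, where i = dh/L.
Hydraulic gradient i = 2.76 / 84 = 0.032857.
Q = 0.0839 * 129 * 0.032857
  = 0.3556 m^3/s.

0.3556


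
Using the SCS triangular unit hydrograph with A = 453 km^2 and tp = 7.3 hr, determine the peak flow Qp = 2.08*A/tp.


SCS formula: Qp = 2.08 * A / tp.
Qp = 2.08 * 453 / 7.3
   = 942.24 / 7.3
   = 129.07 m^3/s per cm.

129.07


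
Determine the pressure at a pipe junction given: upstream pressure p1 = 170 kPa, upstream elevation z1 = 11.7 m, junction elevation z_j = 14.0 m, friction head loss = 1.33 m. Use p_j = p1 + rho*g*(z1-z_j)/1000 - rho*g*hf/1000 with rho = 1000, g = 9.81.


Junction pressure: p_j = p1 + rho*g*(z1 - z_j)/1000 - rho*g*hf/1000.
Elevation term = 1000*9.81*(11.7 - 14.0)/1000 = -22.563 kPa.
Friction term = 1000*9.81*1.33/1000 = 13.047 kPa.
p_j = 170 + -22.563 - 13.047 = 134.39 kPa.

134.39


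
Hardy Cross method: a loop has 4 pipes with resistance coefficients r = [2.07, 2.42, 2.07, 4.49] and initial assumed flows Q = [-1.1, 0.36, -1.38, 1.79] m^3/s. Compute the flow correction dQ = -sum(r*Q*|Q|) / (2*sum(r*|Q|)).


Numerator terms (r*Q*|Q|): 2.07*-1.1*|-1.1| = -2.5047; 2.42*0.36*|0.36| = 0.3136; 2.07*-1.38*|-1.38| = -3.9421; 4.49*1.79*|1.79| = 14.3864.
Sum of numerator = 8.2532.
Denominator terms (r*|Q|): 2.07*|-1.1| = 2.277; 2.42*|0.36| = 0.8712; 2.07*|-1.38| = 2.8566; 4.49*|1.79| = 8.0371.
2 * sum of denominator = 2 * 14.0419 = 28.0838.
dQ = -8.2532 / 28.0838 = -0.2939 m^3/s.

-0.2939


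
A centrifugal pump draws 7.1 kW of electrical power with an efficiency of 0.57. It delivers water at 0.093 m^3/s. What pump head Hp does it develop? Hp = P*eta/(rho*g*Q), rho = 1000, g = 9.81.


Pump head formula: Hp = P * eta / (rho * g * Q).
Numerator: P * eta = 7.1 * 1000 * 0.57 = 4047.0 W.
Denominator: rho * g * Q = 1000 * 9.81 * 0.093 = 912.33.
Hp = 4047.0 / 912.33 = 4.44 m.

4.44


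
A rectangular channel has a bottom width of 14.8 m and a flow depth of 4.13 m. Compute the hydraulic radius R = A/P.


For a rectangular section:
Flow area A = b * y = 14.8 * 4.13 = 61.12 m^2.
Wetted perimeter P = b + 2y = 14.8 + 2*4.13 = 23.06 m.
Hydraulic radius R = A/P = 61.12 / 23.06 = 2.6507 m.

2.6507


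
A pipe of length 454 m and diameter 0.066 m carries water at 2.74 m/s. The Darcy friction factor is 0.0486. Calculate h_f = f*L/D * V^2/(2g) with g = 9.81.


Darcy-Weisbach equation: h_f = f * (L/D) * V^2/(2g).
f * L/D = 0.0486 * 454/0.066 = 334.3091.
V^2/(2g) = 2.74^2 / (2*9.81) = 7.5076 / 19.62 = 0.3827 m.
h_f = 334.3091 * 0.3827 = 127.923 m.

127.923


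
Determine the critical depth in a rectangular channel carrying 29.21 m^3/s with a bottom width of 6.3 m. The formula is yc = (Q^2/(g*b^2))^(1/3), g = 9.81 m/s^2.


Using yc = (Q^2 / (g * b^2))^(1/3):
Q^2 = 29.21^2 = 853.22.
g * b^2 = 9.81 * 6.3^2 = 9.81 * 39.69 = 389.36.
Q^2 / (g*b^2) = 853.22 / 389.36 = 2.1913.
yc = 2.1913^(1/3) = 1.2989 m.

1.2989


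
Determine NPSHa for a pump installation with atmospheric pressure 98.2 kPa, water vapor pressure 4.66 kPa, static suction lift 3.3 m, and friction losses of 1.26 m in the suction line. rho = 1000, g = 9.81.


NPSHa = p_atm/(rho*g) - z_s - hf_s - p_vap/(rho*g).
p_atm/(rho*g) = 98.2*1000 / (1000*9.81) = 10.01 m.
p_vap/(rho*g) = 4.66*1000 / (1000*9.81) = 0.475 m.
NPSHa = 10.01 - 3.3 - 1.26 - 0.475
      = 4.98 m.

4.98


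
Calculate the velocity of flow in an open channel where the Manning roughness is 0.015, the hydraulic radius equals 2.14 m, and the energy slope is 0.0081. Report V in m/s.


Manning's equation gives V = (1/n) * R^(2/3) * S^(1/2).
First, compute R^(2/3) = 2.14^(2/3) = 1.6606.
Next, S^(1/2) = 0.0081^(1/2) = 0.09.
Then 1/n = 1/0.015 = 66.67.
V = 66.67 * 1.6606 * 0.09 = 9.9638 m/s.

9.9638


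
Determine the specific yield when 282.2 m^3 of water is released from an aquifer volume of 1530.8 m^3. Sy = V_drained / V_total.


Specific yield Sy = Volume drained / Total volume.
Sy = 282.2 / 1530.8
   = 0.1843.

0.1843


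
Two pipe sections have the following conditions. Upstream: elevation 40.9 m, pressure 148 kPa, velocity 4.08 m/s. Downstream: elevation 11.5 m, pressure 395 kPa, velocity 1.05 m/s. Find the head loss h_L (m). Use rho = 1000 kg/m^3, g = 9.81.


Total head at each section: H = z + p/(rho*g) + V^2/(2g).
H1 = 40.9 + 148*1000/(1000*9.81) + 4.08^2/(2*9.81)
   = 40.9 + 15.087 + 0.8484
   = 56.835 m.
H2 = 11.5 + 395*1000/(1000*9.81) + 1.05^2/(2*9.81)
   = 11.5 + 40.265 + 0.0562
   = 51.821 m.
h_L = H1 - H2 = 56.835 - 51.821 = 5.014 m.

5.014


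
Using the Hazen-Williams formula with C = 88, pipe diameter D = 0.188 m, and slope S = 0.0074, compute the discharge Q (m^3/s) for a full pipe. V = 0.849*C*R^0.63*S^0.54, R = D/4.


For a full circular pipe, R = D/4 = 0.188/4 = 0.047 m.
V = 0.849 * 88 * 0.047^0.63 * 0.0074^0.54
  = 0.849 * 88 * 0.145687 * 0.070694
  = 0.7695 m/s.
Pipe area A = pi*D^2/4 = pi*0.188^2/4 = 0.0278 m^2.
Q = A * V = 0.0278 * 0.7695 = 0.0214 m^3/s.

0.0214


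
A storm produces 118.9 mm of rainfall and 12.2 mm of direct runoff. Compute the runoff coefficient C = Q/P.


The runoff coefficient C = runoff depth / rainfall depth.
C = 12.2 / 118.9
  = 0.1026.

0.1026


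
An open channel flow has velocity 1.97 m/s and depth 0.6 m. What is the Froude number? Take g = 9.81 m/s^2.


The Froude number is defined as Fr = V / sqrt(g*y).
g*y = 9.81 * 0.6 = 5.886.
sqrt(g*y) = sqrt(5.886) = 2.4261.
Fr = 1.97 / 2.4261 = 0.812.

0.812


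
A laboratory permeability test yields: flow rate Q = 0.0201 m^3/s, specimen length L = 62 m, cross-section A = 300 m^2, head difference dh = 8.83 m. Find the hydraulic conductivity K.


From K = Q*L / (A*dh):
Numerator: Q*L = 0.0201 * 62 = 1.2462.
Denominator: A*dh = 300 * 8.83 = 2649.0.
K = 1.2462 / 2649.0 = 0.00047 m/s.

0.00047


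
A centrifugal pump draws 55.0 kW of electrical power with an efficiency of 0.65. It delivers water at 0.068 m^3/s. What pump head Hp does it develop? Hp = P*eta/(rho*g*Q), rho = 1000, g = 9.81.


Pump head formula: Hp = P * eta / (rho * g * Q).
Numerator: P * eta = 55.0 * 1000 * 0.65 = 35750.0 W.
Denominator: rho * g * Q = 1000 * 9.81 * 0.068 = 667.08.
Hp = 35750.0 / 667.08 = 53.59 m.

53.59


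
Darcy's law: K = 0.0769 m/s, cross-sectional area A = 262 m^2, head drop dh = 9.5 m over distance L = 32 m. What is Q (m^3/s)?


Darcy's law: Q = K * A * i, where i = dh/L.
Hydraulic gradient i = 9.5 / 32 = 0.296875.
Q = 0.0769 * 262 * 0.296875
  = 5.9814 m^3/s.

5.9814


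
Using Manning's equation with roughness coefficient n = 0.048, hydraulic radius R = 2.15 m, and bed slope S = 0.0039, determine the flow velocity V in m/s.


Manning's equation gives V = (1/n) * R^(2/3) * S^(1/2).
First, compute R^(2/3) = 2.15^(2/3) = 1.6658.
Next, S^(1/2) = 0.0039^(1/2) = 0.06245.
Then 1/n = 1/0.048 = 20.83.
V = 20.83 * 1.6658 * 0.06245 = 2.1673 m/s.

2.1673


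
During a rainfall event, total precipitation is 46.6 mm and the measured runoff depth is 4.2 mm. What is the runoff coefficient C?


The runoff coefficient C = runoff depth / rainfall depth.
C = 4.2 / 46.6
  = 0.0901.

0.0901


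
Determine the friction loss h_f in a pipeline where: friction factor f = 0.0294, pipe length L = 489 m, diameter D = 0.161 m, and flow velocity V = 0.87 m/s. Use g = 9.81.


Darcy-Weisbach equation: h_f = f * (L/D) * V^2/(2g).
f * L/D = 0.0294 * 489/0.161 = 89.2957.
V^2/(2g) = 0.87^2 / (2*9.81) = 0.7569 / 19.62 = 0.0386 m.
h_f = 89.2957 * 0.0386 = 3.445 m.

3.445


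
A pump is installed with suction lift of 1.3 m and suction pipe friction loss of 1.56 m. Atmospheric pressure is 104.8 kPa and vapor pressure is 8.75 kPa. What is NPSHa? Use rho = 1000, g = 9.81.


NPSHa = p_atm/(rho*g) - z_s - hf_s - p_vap/(rho*g).
p_atm/(rho*g) = 104.8*1000 / (1000*9.81) = 10.683 m.
p_vap/(rho*g) = 8.75*1000 / (1000*9.81) = 0.892 m.
NPSHa = 10.683 - 1.3 - 1.56 - 0.892
      = 6.93 m.

6.93


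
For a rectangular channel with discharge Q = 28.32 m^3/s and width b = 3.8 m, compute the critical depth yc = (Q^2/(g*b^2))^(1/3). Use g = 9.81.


Using yc = (Q^2 / (g * b^2))^(1/3):
Q^2 = 28.32^2 = 802.02.
g * b^2 = 9.81 * 3.8^2 = 9.81 * 14.44 = 141.66.
Q^2 / (g*b^2) = 802.02 / 141.66 = 5.6616.
yc = 5.6616^(1/3) = 1.7823 m.

1.7823


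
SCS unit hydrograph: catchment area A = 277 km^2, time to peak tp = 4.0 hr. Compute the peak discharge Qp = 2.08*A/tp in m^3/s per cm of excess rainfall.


SCS formula: Qp = 2.08 * A / tp.
Qp = 2.08 * 277 / 4.0
   = 576.16 / 4.0
   = 144.04 m^3/s per cm.

144.04


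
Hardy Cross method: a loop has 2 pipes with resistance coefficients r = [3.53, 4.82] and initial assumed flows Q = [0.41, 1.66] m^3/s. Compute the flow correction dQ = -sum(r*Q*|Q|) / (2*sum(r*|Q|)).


Numerator terms (r*Q*|Q|): 3.53*0.41*|0.41| = 0.5934; 4.82*1.66*|1.66| = 13.282.
Sum of numerator = 13.8754.
Denominator terms (r*|Q|): 3.53*|0.41| = 1.4473; 4.82*|1.66| = 8.0012.
2 * sum of denominator = 2 * 9.4485 = 18.897.
dQ = -13.8754 / 18.897 = -0.7343 m^3/s.

-0.7343


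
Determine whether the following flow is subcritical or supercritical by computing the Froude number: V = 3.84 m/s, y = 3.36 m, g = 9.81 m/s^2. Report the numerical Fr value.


The Froude number is defined as Fr = V / sqrt(g*y).
g*y = 9.81 * 3.36 = 32.9616.
sqrt(g*y) = sqrt(32.9616) = 5.7412.
Fr = 3.84 / 5.7412 = 0.6688.
Since Fr < 1, the flow is subcritical.

0.6688


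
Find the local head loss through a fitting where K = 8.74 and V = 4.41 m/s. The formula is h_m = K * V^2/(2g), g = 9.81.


Minor loss formula: h_m = K * V^2/(2g).
V^2 = 4.41^2 = 19.4481.
V^2/(2g) = 19.4481 / 19.62 = 0.9912 m.
h_m = 8.74 * 0.9912 = 8.6634 m.

8.6634


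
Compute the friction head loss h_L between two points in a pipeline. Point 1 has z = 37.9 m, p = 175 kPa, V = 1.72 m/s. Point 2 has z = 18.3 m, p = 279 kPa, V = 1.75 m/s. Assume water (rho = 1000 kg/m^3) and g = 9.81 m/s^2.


Total head at each section: H = z + p/(rho*g) + V^2/(2g).
H1 = 37.9 + 175*1000/(1000*9.81) + 1.72^2/(2*9.81)
   = 37.9 + 17.839 + 0.1508
   = 55.89 m.
H2 = 18.3 + 279*1000/(1000*9.81) + 1.75^2/(2*9.81)
   = 18.3 + 28.44 + 0.1561
   = 46.896 m.
h_L = H1 - H2 = 55.89 - 46.896 = 8.993 m.

8.993


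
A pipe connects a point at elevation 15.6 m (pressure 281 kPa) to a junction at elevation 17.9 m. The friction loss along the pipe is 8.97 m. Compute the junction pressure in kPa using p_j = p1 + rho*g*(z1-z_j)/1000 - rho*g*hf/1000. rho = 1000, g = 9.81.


Junction pressure: p_j = p1 + rho*g*(z1 - z_j)/1000 - rho*g*hf/1000.
Elevation term = 1000*9.81*(15.6 - 17.9)/1000 = -22.563 kPa.
Friction term = 1000*9.81*8.97/1000 = 87.996 kPa.
p_j = 281 + -22.563 - 87.996 = 170.44 kPa.

170.44


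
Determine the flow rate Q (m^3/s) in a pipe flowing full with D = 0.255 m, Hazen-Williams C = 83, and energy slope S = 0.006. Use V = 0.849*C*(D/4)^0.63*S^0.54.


For a full circular pipe, R = D/4 = 0.255/4 = 0.0638 m.
V = 0.849 * 83 * 0.0638^0.63 * 0.006^0.54
  = 0.849 * 83 * 0.176532 * 0.063125
  = 0.7853 m/s.
Pipe area A = pi*D^2/4 = pi*0.255^2/4 = 0.0511 m^2.
Q = A * V = 0.0511 * 0.7853 = 0.0401 m^3/s.

0.0401


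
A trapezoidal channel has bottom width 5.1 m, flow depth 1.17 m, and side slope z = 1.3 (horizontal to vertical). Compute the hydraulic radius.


For a trapezoidal section with side slope z:
A = (b + z*y)*y = (5.1 + 1.3*1.17)*1.17 = 7.747 m^2.
P = b + 2*y*sqrt(1 + z^2) = 5.1 + 2*1.17*sqrt(1 + 1.3^2) = 8.938 m.
R = A/P = 7.747 / 8.938 = 0.8667 m.

0.8667


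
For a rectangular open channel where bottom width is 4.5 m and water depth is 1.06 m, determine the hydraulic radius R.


For a rectangular section:
Flow area A = b * y = 4.5 * 1.06 = 4.77 m^2.
Wetted perimeter P = b + 2y = 4.5 + 2*1.06 = 6.62 m.
Hydraulic radius R = A/P = 4.77 / 6.62 = 0.7205 m.

0.7205


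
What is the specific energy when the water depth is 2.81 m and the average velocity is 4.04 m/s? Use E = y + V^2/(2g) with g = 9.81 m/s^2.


Specific energy E = y + V^2/(2g).
Velocity head = V^2/(2g) = 4.04^2 / (2*9.81) = 16.3216 / 19.62 = 0.8319 m.
E = 2.81 + 0.8319 = 3.6419 m.

3.6419


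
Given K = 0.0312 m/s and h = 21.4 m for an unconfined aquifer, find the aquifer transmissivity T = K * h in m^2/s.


Transmissivity is defined as T = K * h.
T = 0.0312 * 21.4
  = 0.6677 m^2/s.

0.6677


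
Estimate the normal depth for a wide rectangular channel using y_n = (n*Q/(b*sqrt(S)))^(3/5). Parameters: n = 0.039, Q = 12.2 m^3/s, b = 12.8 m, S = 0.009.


We use the wide-channel approximation y_n = (n*Q/(b*sqrt(S)))^(3/5).
sqrt(S) = sqrt(0.009) = 0.094868.
Numerator: n*Q = 0.039 * 12.2 = 0.4758.
Denominator: b*sqrt(S) = 12.8 * 0.094868 = 1.21431.
arg = 0.3918.
y_n = 0.3918^(3/5) = 0.57 m.

0.57


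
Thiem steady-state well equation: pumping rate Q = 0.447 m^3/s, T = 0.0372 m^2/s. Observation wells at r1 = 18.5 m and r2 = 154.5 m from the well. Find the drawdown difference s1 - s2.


Thiem equation: s1 - s2 = Q/(2*pi*T) * ln(r2/r1).
ln(r2/r1) = ln(154.5/18.5) = 2.1224.
Q/(2*pi*T) = 0.447 / (2*pi*0.0372) = 0.447 / 0.2337 = 1.9124.
s1 - s2 = 1.9124 * 2.1224 = 4.059 m.

4.059


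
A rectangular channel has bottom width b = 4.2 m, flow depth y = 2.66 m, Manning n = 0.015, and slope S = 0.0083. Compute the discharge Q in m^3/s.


For a rectangular channel, the cross-sectional area A = b * y = 4.2 * 2.66 = 11.17 m^2.
The wetted perimeter P = b + 2y = 4.2 + 2*2.66 = 9.52 m.
Hydraulic radius R = A/P = 11.17/9.52 = 1.1735 m.
Velocity V = (1/n)*R^(2/3)*S^(1/2) = (1/0.015)*1.1735^(2/3)*0.0083^(1/2) = 6.7574 m/s.
Discharge Q = A * V = 11.17 * 6.7574 = 75.493 m^3/s.

75.493


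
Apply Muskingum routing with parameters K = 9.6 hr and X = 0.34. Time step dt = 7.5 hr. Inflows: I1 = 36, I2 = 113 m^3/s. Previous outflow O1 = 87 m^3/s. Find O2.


Muskingum coefficients:
denom = 2*K*(1-X) + dt = 2*9.6*(1-0.34) + 7.5 = 20.172.
C0 = (dt - 2*K*X)/denom = (7.5 - 2*9.6*0.34)/20.172 = 0.0482.
C1 = (dt + 2*K*X)/denom = (7.5 + 2*9.6*0.34)/20.172 = 0.6954.
C2 = (2*K*(1-X) - dt)/denom = 0.2564.
O2 = C0*I2 + C1*I1 + C2*O1
   = 0.0482*113 + 0.6954*36 + 0.2564*87
   = 52.79 m^3/s.

52.79


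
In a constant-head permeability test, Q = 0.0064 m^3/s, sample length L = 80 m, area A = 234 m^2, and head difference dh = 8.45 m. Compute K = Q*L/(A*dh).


From K = Q*L / (A*dh):
Numerator: Q*L = 0.0064 * 80 = 0.512.
Denominator: A*dh = 234 * 8.45 = 1977.3.
K = 0.512 / 1977.3 = 0.000259 m/s.

0.000259


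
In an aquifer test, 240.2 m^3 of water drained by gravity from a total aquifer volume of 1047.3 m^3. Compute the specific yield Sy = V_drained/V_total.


Specific yield Sy = Volume drained / Total volume.
Sy = 240.2 / 1047.3
   = 0.2294.

0.2294


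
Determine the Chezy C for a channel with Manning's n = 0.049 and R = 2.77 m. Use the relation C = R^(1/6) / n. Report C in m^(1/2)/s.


The Chezy coefficient relates to Manning's n through C = R^(1/6) / n.
R^(1/6) = 2.77^(1/6) = 1.185077.
C = 1.185077 / 0.049 = 24.19 m^(1/2)/s.

24.19


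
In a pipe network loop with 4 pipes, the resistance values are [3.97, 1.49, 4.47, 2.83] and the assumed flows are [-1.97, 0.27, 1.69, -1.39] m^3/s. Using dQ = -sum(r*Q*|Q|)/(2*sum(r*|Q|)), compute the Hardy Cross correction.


Numerator terms (r*Q*|Q|): 3.97*-1.97*|-1.97| = -15.4072; 1.49*0.27*|0.27| = 0.1086; 4.47*1.69*|1.69| = 12.7668; 2.83*-1.39*|-1.39| = -5.4678.
Sum of numerator = -7.9996.
Denominator terms (r*|Q|): 3.97*|-1.97| = 7.8209; 1.49*|0.27| = 0.4023; 4.47*|1.69| = 7.5543; 2.83*|-1.39| = 3.9337.
2 * sum of denominator = 2 * 19.7112 = 39.4224.
dQ = --7.9996 / 39.4224 = 0.2029 m^3/s.

0.2029


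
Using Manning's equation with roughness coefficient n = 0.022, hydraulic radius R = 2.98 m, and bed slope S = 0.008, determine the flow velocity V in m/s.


Manning's equation gives V = (1/n) * R^(2/3) * S^(1/2).
First, compute R^(2/3) = 2.98^(2/3) = 2.0708.
Next, S^(1/2) = 0.008^(1/2) = 0.089443.
Then 1/n = 1/0.022 = 45.45.
V = 45.45 * 2.0708 * 0.089443 = 8.4191 m/s.

8.4191


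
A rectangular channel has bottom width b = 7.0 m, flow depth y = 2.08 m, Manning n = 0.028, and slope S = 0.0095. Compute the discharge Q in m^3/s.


For a rectangular channel, the cross-sectional area A = b * y = 7.0 * 2.08 = 14.56 m^2.
The wetted perimeter P = b + 2y = 7.0 + 2*2.08 = 11.16 m.
Hydraulic radius R = A/P = 14.56/11.16 = 1.3047 m.
Velocity V = (1/n)*R^(2/3)*S^(1/2) = (1/0.028)*1.3047^(2/3)*0.0095^(1/2) = 4.1563 m/s.
Discharge Q = A * V = 14.56 * 4.1563 = 60.515 m^3/s.

60.515


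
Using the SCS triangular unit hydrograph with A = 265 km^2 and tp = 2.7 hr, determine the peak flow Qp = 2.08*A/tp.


SCS formula: Qp = 2.08 * A / tp.
Qp = 2.08 * 265 / 2.7
   = 551.2 / 2.7
   = 204.15 m^3/s per cm.

204.15


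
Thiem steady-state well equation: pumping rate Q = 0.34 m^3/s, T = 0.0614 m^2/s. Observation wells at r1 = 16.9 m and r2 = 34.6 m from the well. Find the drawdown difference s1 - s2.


Thiem equation: s1 - s2 = Q/(2*pi*T) * ln(r2/r1).
ln(r2/r1) = ln(34.6/16.9) = 0.7165.
Q/(2*pi*T) = 0.34 / (2*pi*0.0614) = 0.34 / 0.3858 = 0.8813.
s1 - s2 = 0.8813 * 0.7165 = 0.6315 m.

0.6315


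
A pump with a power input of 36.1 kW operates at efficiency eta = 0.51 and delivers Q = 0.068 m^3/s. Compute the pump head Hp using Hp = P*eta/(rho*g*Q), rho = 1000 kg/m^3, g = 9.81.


Pump head formula: Hp = P * eta / (rho * g * Q).
Numerator: P * eta = 36.1 * 1000 * 0.51 = 18411.0 W.
Denominator: rho * g * Q = 1000 * 9.81 * 0.068 = 667.08.
Hp = 18411.0 / 667.08 = 27.6 m.

27.6


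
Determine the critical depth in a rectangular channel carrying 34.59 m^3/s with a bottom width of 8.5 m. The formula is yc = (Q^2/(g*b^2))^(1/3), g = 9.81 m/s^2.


Using yc = (Q^2 / (g * b^2))^(1/3):
Q^2 = 34.59^2 = 1196.47.
g * b^2 = 9.81 * 8.5^2 = 9.81 * 72.25 = 708.77.
Q^2 / (g*b^2) = 1196.47 / 708.77 = 1.6881.
yc = 1.6881^(1/3) = 1.1907 m.

1.1907


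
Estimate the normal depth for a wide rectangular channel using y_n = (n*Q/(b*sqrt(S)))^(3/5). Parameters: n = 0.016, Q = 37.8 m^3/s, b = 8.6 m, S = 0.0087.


We use the wide-channel approximation y_n = (n*Q/(b*sqrt(S)))^(3/5).
sqrt(S) = sqrt(0.0087) = 0.093274.
Numerator: n*Q = 0.016 * 37.8 = 0.6048.
Denominator: b*sqrt(S) = 8.6 * 0.093274 = 0.802156.
arg = 0.754.
y_n = 0.754^(3/5) = 0.8441 m.

0.8441


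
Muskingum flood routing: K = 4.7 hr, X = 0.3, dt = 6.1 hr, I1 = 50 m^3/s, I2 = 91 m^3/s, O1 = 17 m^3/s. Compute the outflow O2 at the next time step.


Muskingum coefficients:
denom = 2*K*(1-X) + dt = 2*4.7*(1-0.3) + 6.1 = 12.68.
C0 = (dt - 2*K*X)/denom = (6.1 - 2*4.7*0.3)/12.68 = 0.2587.
C1 = (dt + 2*K*X)/denom = (6.1 + 2*4.7*0.3)/12.68 = 0.7035.
C2 = (2*K*(1-X) - dt)/denom = 0.0379.
O2 = C0*I2 + C1*I1 + C2*O1
   = 0.2587*91 + 0.7035*50 + 0.0379*17
   = 59.36 m^3/s.

59.36


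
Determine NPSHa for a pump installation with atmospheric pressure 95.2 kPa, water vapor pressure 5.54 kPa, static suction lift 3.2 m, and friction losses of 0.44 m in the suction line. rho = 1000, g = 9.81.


NPSHa = p_atm/(rho*g) - z_s - hf_s - p_vap/(rho*g).
p_atm/(rho*g) = 95.2*1000 / (1000*9.81) = 9.704 m.
p_vap/(rho*g) = 5.54*1000 / (1000*9.81) = 0.565 m.
NPSHa = 9.704 - 3.2 - 0.44 - 0.565
      = 5.5 m.

5.5


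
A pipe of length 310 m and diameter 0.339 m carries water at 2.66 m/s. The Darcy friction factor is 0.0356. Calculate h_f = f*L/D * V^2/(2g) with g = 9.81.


Darcy-Weisbach equation: h_f = f * (L/D) * V^2/(2g).
f * L/D = 0.0356 * 310/0.339 = 32.5546.
V^2/(2g) = 2.66^2 / (2*9.81) = 7.0756 / 19.62 = 0.3606 m.
h_f = 32.5546 * 0.3606 = 11.74 m.

11.74


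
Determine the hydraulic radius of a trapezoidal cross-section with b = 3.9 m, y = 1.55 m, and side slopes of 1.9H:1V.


For a trapezoidal section with side slope z:
A = (b + z*y)*y = (3.9 + 1.9*1.55)*1.55 = 10.61 m^2.
P = b + 2*y*sqrt(1 + z^2) = 3.9 + 2*1.55*sqrt(1 + 1.9^2) = 10.556 m.
R = A/P = 10.61 / 10.556 = 1.0051 m.

1.0051


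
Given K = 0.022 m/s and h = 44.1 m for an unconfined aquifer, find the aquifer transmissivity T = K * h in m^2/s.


Transmissivity is defined as T = K * h.
T = 0.022 * 44.1
  = 0.9702 m^2/s.

0.9702


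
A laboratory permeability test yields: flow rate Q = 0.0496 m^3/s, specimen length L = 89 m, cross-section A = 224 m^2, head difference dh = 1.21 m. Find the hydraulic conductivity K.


From K = Q*L / (A*dh):
Numerator: Q*L = 0.0496 * 89 = 4.4144.
Denominator: A*dh = 224 * 1.21 = 271.04.
K = 4.4144 / 271.04 = 0.016287 m/s.

0.016287


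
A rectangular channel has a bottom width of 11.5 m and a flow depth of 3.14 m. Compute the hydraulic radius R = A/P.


For a rectangular section:
Flow area A = b * y = 11.5 * 3.14 = 36.11 m^2.
Wetted perimeter P = b + 2y = 11.5 + 2*3.14 = 17.78 m.
Hydraulic radius R = A/P = 36.11 / 17.78 = 2.0309 m.

2.0309


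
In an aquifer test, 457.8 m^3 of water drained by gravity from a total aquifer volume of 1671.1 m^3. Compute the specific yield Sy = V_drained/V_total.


Specific yield Sy = Volume drained / Total volume.
Sy = 457.8 / 1671.1
   = 0.274.

0.274


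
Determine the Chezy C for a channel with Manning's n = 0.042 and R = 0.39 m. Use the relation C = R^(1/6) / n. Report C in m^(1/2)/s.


The Chezy coefficient relates to Manning's n through C = R^(1/6) / n.
R^(1/6) = 0.39^(1/6) = 0.85476.
C = 0.85476 / 0.042 = 20.35 m^(1/2)/s.

20.35


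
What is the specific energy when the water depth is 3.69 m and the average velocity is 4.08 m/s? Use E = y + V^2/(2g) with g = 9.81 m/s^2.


Specific energy E = y + V^2/(2g).
Velocity head = V^2/(2g) = 4.08^2 / (2*9.81) = 16.6464 / 19.62 = 0.8484 m.
E = 3.69 + 0.8484 = 4.5384 m.

4.5384


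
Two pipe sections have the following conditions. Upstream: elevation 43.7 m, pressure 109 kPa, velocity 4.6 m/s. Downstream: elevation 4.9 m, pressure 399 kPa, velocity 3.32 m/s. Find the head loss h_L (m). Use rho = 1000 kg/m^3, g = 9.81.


Total head at each section: H = z + p/(rho*g) + V^2/(2g).
H1 = 43.7 + 109*1000/(1000*9.81) + 4.6^2/(2*9.81)
   = 43.7 + 11.111 + 1.0785
   = 55.89 m.
H2 = 4.9 + 399*1000/(1000*9.81) + 3.32^2/(2*9.81)
   = 4.9 + 40.673 + 0.5618
   = 46.135 m.
h_L = H1 - H2 = 55.89 - 46.135 = 9.755 m.

9.755


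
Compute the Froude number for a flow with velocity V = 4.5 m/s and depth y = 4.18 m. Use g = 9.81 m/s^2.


The Froude number is defined as Fr = V / sqrt(g*y).
g*y = 9.81 * 4.18 = 41.0058.
sqrt(g*y) = sqrt(41.0058) = 6.4036.
Fr = 4.5 / 6.4036 = 0.7027.

0.7027


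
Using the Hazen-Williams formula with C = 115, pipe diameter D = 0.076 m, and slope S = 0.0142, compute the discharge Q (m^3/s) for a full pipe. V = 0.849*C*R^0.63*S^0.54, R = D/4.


For a full circular pipe, R = D/4 = 0.076/4 = 0.019 m.
V = 0.849 * 115 * 0.019^0.63 * 0.0142^0.54
  = 0.849 * 115 * 0.082341 * 0.100516
  = 0.8081 m/s.
Pipe area A = pi*D^2/4 = pi*0.076^2/4 = 0.0045 m^2.
Q = A * V = 0.0045 * 0.8081 = 0.0037 m^3/s.

0.0037


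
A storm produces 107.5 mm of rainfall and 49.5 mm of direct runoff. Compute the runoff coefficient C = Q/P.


The runoff coefficient C = runoff depth / rainfall depth.
C = 49.5 / 107.5
  = 0.4605.

0.4605


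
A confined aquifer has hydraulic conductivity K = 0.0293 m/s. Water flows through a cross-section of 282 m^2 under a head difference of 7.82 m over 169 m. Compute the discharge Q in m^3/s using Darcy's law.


Darcy's law: Q = K * A * i, where i = dh/L.
Hydraulic gradient i = 7.82 / 169 = 0.046272.
Q = 0.0293 * 282 * 0.046272
  = 0.3823 m^3/s.

0.3823


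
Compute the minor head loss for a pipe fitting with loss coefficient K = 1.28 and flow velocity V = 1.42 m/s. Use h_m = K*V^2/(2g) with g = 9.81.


Minor loss formula: h_m = K * V^2/(2g).
V^2 = 1.42^2 = 2.0164.
V^2/(2g) = 2.0164 / 19.62 = 0.1028 m.
h_m = 1.28 * 0.1028 = 0.1315 m.

0.1315


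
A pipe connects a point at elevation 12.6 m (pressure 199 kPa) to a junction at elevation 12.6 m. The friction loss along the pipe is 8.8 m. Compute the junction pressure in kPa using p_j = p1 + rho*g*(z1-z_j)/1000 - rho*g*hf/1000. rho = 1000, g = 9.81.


Junction pressure: p_j = p1 + rho*g*(z1 - z_j)/1000 - rho*g*hf/1000.
Elevation term = 1000*9.81*(12.6 - 12.6)/1000 = 0.0 kPa.
Friction term = 1000*9.81*8.8/1000 = 86.328 kPa.
p_j = 199 + 0.0 - 86.328 = 112.67 kPa.

112.67


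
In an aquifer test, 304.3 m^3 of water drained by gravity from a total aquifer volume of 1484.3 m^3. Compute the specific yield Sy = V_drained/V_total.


Specific yield Sy = Volume drained / Total volume.
Sy = 304.3 / 1484.3
   = 0.205.

0.205


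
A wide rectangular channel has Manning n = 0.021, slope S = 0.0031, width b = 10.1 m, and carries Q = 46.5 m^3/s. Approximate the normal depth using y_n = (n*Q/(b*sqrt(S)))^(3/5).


We use the wide-channel approximation y_n = (n*Q/(b*sqrt(S)))^(3/5).
sqrt(S) = sqrt(0.0031) = 0.055678.
Numerator: n*Q = 0.021 * 46.5 = 0.9765.
Denominator: b*sqrt(S) = 10.1 * 0.055678 = 0.562348.
arg = 1.7365.
y_n = 1.7365^(3/5) = 1.3925 m.

1.3925


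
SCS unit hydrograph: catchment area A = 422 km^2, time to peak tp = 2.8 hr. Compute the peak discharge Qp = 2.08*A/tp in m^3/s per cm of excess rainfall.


SCS formula: Qp = 2.08 * A / tp.
Qp = 2.08 * 422 / 2.8
   = 877.76 / 2.8
   = 313.49 m^3/s per cm.

313.49


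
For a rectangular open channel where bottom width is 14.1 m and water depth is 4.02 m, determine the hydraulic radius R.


For a rectangular section:
Flow area A = b * y = 14.1 * 4.02 = 56.68 m^2.
Wetted perimeter P = b + 2y = 14.1 + 2*4.02 = 22.14 m.
Hydraulic radius R = A/P = 56.68 / 22.14 = 2.5602 m.

2.5602
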